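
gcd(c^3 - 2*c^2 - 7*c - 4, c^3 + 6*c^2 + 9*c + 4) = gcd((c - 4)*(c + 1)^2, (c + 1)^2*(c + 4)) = c^2 + 2*c + 1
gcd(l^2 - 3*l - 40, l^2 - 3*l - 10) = 1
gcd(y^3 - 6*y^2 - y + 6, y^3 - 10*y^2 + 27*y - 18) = y^2 - 7*y + 6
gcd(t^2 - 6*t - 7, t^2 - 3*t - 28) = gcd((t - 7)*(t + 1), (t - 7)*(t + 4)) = t - 7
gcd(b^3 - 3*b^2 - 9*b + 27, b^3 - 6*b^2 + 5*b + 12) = b - 3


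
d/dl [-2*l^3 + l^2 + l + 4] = -6*l^2 + 2*l + 1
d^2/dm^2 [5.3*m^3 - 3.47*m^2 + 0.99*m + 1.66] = 31.8*m - 6.94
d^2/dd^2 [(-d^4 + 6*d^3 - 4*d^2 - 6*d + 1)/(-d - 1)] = 2*(3*d^4 + 2*d^3 - 12*d^2 - 18*d - 3)/(d^3 + 3*d^2 + 3*d + 1)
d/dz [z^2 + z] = 2*z + 1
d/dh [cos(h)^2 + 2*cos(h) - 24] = -2*(cos(h) + 1)*sin(h)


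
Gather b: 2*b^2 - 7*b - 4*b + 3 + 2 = 2*b^2 - 11*b + 5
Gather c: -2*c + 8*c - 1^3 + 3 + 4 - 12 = 6*c - 6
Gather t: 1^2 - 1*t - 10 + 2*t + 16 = t + 7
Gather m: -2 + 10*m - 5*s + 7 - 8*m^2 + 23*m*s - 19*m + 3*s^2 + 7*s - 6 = -8*m^2 + m*(23*s - 9) + 3*s^2 + 2*s - 1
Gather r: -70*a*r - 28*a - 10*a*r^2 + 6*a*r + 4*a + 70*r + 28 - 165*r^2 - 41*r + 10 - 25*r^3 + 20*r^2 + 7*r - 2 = -24*a - 25*r^3 + r^2*(-10*a - 145) + r*(36 - 64*a) + 36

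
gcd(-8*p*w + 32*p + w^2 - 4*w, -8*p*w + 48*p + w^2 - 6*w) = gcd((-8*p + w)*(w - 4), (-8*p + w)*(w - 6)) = 8*p - w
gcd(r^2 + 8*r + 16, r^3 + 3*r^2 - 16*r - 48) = r + 4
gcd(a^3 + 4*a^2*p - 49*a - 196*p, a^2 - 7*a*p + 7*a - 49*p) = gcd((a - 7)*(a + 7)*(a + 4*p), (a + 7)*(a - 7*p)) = a + 7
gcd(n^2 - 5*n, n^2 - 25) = n - 5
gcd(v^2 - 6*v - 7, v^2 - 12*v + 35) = v - 7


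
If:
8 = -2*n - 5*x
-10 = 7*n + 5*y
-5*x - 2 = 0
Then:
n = -3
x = -2/5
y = 11/5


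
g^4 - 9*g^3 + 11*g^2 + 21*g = g*(g - 7)*(g - 3)*(g + 1)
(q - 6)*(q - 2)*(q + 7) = q^3 - q^2 - 44*q + 84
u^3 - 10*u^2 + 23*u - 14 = (u - 7)*(u - 2)*(u - 1)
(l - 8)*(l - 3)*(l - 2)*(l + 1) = l^4 - 12*l^3 + 33*l^2 - 2*l - 48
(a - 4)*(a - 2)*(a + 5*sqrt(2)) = a^3 - 6*a^2 + 5*sqrt(2)*a^2 - 30*sqrt(2)*a + 8*a + 40*sqrt(2)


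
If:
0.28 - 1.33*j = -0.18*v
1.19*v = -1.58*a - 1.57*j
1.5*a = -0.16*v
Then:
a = 0.03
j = 0.17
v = -0.27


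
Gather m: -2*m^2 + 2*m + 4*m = -2*m^2 + 6*m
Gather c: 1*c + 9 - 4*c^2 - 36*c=-4*c^2 - 35*c + 9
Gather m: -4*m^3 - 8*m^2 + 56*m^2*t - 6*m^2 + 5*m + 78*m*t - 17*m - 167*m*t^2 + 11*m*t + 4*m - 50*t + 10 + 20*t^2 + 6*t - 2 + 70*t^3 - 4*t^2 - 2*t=-4*m^3 + m^2*(56*t - 14) + m*(-167*t^2 + 89*t - 8) + 70*t^3 + 16*t^2 - 46*t + 8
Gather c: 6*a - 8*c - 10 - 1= 6*a - 8*c - 11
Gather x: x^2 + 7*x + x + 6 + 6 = x^2 + 8*x + 12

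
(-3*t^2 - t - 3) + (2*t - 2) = -3*t^2 + t - 5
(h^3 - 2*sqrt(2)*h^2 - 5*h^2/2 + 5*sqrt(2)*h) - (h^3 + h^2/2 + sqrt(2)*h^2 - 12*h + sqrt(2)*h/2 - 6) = -3*sqrt(2)*h^2 - 3*h^2 + 9*sqrt(2)*h/2 + 12*h + 6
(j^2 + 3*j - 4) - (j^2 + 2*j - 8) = j + 4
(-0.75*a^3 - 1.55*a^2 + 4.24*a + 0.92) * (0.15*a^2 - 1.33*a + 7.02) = -0.1125*a^5 + 0.765*a^4 - 2.5675*a^3 - 16.3822*a^2 + 28.5412*a + 6.4584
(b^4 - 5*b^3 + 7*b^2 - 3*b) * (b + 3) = b^5 - 2*b^4 - 8*b^3 + 18*b^2 - 9*b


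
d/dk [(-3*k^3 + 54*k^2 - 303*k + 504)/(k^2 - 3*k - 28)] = 3*(-k^2 - 8*k + 68)/(k^2 + 8*k + 16)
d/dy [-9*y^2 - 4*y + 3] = -18*y - 4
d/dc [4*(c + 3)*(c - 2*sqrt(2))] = 8*c - 8*sqrt(2) + 12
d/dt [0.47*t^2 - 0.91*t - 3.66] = 0.94*t - 0.91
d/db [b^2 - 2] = 2*b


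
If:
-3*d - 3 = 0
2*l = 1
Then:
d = -1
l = 1/2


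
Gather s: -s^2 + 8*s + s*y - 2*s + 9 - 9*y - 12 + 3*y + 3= -s^2 + s*(y + 6) - 6*y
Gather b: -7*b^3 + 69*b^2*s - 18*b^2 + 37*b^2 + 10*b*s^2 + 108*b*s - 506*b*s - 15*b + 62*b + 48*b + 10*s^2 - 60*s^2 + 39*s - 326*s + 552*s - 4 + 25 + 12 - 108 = -7*b^3 + b^2*(69*s + 19) + b*(10*s^2 - 398*s + 95) - 50*s^2 + 265*s - 75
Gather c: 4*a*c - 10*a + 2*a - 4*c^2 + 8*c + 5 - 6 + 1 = -8*a - 4*c^2 + c*(4*a + 8)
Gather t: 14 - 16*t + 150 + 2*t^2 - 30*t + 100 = 2*t^2 - 46*t + 264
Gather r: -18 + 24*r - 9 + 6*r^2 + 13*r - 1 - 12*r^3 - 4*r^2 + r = -12*r^3 + 2*r^2 + 38*r - 28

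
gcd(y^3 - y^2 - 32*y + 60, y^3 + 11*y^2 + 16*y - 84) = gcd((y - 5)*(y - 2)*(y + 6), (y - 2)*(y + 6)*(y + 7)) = y^2 + 4*y - 12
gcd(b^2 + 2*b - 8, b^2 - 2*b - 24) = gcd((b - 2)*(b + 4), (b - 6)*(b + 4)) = b + 4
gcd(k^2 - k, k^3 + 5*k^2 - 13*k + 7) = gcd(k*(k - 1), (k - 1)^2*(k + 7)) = k - 1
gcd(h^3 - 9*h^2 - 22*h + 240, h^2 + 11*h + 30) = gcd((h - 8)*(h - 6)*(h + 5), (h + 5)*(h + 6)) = h + 5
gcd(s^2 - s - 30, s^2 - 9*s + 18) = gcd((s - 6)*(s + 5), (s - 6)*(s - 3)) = s - 6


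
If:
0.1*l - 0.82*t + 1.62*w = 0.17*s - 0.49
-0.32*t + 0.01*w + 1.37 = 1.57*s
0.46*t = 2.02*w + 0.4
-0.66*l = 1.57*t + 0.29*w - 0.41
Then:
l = 0.37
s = 0.84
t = 0.14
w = -0.17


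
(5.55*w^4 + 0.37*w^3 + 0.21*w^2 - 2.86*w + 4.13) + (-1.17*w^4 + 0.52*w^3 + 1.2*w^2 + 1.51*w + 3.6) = 4.38*w^4 + 0.89*w^3 + 1.41*w^2 - 1.35*w + 7.73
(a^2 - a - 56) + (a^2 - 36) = 2*a^2 - a - 92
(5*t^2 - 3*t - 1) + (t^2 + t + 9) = 6*t^2 - 2*t + 8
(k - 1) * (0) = 0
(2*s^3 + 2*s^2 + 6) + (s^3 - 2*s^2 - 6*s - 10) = 3*s^3 - 6*s - 4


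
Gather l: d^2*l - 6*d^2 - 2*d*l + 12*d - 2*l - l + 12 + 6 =-6*d^2 + 12*d + l*(d^2 - 2*d - 3) + 18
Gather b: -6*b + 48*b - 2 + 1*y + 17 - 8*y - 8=42*b - 7*y + 7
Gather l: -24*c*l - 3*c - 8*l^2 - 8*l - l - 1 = -3*c - 8*l^2 + l*(-24*c - 9) - 1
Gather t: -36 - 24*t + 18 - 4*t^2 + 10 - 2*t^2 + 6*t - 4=-6*t^2 - 18*t - 12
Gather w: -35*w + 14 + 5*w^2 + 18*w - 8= 5*w^2 - 17*w + 6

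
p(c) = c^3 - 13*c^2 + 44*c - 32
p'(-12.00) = 788.00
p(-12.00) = -4160.00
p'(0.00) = 44.00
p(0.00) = -32.00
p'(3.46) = -10.05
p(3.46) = 6.03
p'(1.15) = 18.07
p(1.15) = 2.93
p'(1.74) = 7.84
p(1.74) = 10.47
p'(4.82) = -11.62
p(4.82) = -9.96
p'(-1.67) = 95.79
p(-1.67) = -146.39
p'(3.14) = -8.06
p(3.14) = 8.94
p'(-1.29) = 82.53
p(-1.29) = -112.54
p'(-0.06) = 45.57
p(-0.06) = -34.69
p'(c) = 3*c^2 - 26*c + 44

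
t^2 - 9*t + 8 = (t - 8)*(t - 1)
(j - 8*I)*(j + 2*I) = j^2 - 6*I*j + 16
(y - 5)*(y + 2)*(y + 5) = y^3 + 2*y^2 - 25*y - 50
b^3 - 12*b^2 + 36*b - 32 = (b - 8)*(b - 2)^2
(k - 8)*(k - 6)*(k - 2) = k^3 - 16*k^2 + 76*k - 96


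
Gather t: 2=2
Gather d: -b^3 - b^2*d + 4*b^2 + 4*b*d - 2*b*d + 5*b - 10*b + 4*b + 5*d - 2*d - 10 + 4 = -b^3 + 4*b^2 - b + d*(-b^2 + 2*b + 3) - 6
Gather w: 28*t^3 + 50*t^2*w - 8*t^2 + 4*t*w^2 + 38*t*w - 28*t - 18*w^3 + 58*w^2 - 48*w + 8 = 28*t^3 - 8*t^2 - 28*t - 18*w^3 + w^2*(4*t + 58) + w*(50*t^2 + 38*t - 48) + 8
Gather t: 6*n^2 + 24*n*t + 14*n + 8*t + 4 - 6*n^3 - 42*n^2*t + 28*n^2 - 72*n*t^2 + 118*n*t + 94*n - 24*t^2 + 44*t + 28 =-6*n^3 + 34*n^2 + 108*n + t^2*(-72*n - 24) + t*(-42*n^2 + 142*n + 52) + 32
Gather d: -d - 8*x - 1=-d - 8*x - 1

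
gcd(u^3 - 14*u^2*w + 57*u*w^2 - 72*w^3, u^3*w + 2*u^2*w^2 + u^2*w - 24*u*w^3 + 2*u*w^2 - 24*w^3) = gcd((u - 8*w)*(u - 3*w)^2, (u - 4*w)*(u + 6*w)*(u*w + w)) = 1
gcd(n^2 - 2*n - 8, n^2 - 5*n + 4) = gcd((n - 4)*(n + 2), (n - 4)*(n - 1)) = n - 4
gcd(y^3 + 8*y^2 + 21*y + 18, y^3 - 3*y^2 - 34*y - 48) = y^2 + 5*y + 6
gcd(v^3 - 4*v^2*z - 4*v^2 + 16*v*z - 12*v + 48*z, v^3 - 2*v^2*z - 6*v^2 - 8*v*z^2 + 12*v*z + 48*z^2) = -v^2 + 4*v*z + 6*v - 24*z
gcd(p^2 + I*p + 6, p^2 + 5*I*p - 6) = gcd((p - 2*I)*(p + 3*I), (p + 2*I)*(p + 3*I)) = p + 3*I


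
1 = 1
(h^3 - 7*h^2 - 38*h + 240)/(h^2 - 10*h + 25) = (h^2 - 2*h - 48)/(h - 5)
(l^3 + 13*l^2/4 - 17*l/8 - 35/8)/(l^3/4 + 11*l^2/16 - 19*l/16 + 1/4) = 2*(8*l^3 + 26*l^2 - 17*l - 35)/(4*l^3 + 11*l^2 - 19*l + 4)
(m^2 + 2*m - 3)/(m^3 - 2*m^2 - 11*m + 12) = 1/(m - 4)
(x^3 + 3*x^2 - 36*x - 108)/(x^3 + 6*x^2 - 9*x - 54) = (x - 6)/(x - 3)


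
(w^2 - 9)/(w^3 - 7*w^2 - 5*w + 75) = (w - 3)/(w^2 - 10*w + 25)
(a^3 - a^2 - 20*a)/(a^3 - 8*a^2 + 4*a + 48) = a*(a^2 - a - 20)/(a^3 - 8*a^2 + 4*a + 48)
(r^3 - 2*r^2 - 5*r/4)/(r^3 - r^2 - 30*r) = (-r^2 + 2*r + 5/4)/(-r^2 + r + 30)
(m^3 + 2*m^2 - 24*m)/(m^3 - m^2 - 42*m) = (m - 4)/(m - 7)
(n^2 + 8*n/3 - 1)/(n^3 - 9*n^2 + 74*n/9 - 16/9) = 3*(n + 3)/(3*n^2 - 26*n + 16)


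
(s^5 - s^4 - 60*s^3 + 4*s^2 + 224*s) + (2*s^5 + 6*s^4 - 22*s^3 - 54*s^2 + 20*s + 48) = 3*s^5 + 5*s^4 - 82*s^3 - 50*s^2 + 244*s + 48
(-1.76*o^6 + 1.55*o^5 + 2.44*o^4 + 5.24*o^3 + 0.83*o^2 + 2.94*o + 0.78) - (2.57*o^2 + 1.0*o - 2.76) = -1.76*o^6 + 1.55*o^5 + 2.44*o^4 + 5.24*o^3 - 1.74*o^2 + 1.94*o + 3.54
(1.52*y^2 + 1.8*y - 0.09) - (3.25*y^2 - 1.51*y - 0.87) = -1.73*y^2 + 3.31*y + 0.78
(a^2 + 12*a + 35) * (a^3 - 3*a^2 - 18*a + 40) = a^5 + 9*a^4 - 19*a^3 - 281*a^2 - 150*a + 1400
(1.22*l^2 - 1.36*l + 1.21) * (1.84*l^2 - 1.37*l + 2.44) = 2.2448*l^4 - 4.1738*l^3 + 7.0664*l^2 - 4.9761*l + 2.9524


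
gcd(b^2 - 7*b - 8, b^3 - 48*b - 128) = b - 8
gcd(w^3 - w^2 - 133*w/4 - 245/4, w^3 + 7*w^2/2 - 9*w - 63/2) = w + 7/2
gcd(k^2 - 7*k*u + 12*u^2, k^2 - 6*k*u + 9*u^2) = -k + 3*u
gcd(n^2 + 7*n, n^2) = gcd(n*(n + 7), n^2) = n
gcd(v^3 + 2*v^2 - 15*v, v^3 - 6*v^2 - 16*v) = v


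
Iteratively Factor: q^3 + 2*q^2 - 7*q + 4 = (q + 4)*(q^2 - 2*q + 1) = (q - 1)*(q + 4)*(q - 1)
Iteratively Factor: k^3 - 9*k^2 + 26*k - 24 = (k - 2)*(k^2 - 7*k + 12) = (k - 4)*(k - 2)*(k - 3)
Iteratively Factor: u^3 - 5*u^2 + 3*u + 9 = (u - 3)*(u^2 - 2*u - 3) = (u - 3)^2*(u + 1)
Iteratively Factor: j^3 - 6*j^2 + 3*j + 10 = (j + 1)*(j^2 - 7*j + 10) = (j - 5)*(j + 1)*(j - 2)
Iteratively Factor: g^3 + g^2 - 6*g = (g - 2)*(g^2 + 3*g) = (g - 2)*(g + 3)*(g)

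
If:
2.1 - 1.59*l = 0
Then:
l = 1.32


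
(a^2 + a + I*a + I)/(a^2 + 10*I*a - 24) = (a^2 + a + I*a + I)/(a^2 + 10*I*a - 24)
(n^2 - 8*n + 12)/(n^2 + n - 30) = (n^2 - 8*n + 12)/(n^2 + n - 30)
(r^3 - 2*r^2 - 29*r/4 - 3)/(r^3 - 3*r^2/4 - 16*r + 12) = (4*r^2 + 8*r + 3)/(4*r^2 + 13*r - 12)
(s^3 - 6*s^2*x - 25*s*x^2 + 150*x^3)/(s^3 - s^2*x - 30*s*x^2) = (s - 5*x)/s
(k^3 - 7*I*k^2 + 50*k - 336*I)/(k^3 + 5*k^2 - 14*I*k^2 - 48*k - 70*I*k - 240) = (k + 7*I)/(k + 5)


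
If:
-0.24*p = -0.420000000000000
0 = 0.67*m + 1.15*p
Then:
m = -3.00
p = 1.75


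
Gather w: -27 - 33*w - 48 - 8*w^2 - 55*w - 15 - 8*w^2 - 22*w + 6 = -16*w^2 - 110*w - 84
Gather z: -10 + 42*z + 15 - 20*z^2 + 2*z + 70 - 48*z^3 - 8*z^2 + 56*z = -48*z^3 - 28*z^2 + 100*z + 75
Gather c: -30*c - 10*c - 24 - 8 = -40*c - 32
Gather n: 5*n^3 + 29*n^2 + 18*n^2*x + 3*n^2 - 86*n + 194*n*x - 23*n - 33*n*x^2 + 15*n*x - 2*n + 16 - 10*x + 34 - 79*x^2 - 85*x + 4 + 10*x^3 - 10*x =5*n^3 + n^2*(18*x + 32) + n*(-33*x^2 + 209*x - 111) + 10*x^3 - 79*x^2 - 105*x + 54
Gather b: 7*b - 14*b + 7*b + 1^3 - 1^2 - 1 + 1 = 0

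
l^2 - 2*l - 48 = (l - 8)*(l + 6)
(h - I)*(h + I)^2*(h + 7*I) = h^4 + 8*I*h^3 - 6*h^2 + 8*I*h - 7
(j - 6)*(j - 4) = j^2 - 10*j + 24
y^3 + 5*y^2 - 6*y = y*(y - 1)*(y + 6)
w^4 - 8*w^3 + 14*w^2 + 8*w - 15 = (w - 5)*(w - 3)*(w - 1)*(w + 1)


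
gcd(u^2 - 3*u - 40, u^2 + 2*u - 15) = u + 5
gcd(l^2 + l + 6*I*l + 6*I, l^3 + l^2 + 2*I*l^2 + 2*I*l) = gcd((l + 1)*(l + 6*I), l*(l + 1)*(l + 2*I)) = l + 1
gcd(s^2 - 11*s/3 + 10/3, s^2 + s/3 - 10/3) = s - 5/3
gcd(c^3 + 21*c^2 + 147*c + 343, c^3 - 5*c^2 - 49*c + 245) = c + 7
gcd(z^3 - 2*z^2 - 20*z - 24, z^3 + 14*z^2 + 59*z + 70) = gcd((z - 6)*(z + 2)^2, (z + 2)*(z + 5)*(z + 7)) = z + 2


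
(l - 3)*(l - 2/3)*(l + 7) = l^3 + 10*l^2/3 - 71*l/3 + 14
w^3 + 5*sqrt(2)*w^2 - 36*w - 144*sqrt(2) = (w - 4*sqrt(2))*(w + 3*sqrt(2))*(w + 6*sqrt(2))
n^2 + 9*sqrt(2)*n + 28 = (n + 2*sqrt(2))*(n + 7*sqrt(2))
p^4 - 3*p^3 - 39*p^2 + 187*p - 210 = (p - 5)*(p - 3)*(p - 2)*(p + 7)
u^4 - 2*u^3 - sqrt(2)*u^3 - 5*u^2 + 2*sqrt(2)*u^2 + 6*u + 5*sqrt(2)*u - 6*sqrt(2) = (u - 3)*(u - 1)*(u + 2)*(u - sqrt(2))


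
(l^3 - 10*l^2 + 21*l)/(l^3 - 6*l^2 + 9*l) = (l - 7)/(l - 3)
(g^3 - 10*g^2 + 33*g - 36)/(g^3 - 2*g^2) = (g^3 - 10*g^2 + 33*g - 36)/(g^2*(g - 2))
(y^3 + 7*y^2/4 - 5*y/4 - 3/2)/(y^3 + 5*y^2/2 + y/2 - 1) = (4*y^2 - y - 3)/(2*(2*y^2 + y - 1))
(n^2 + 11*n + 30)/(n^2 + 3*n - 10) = (n + 6)/(n - 2)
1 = 1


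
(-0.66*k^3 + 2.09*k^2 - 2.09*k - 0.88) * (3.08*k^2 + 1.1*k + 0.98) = -2.0328*k^5 + 5.7112*k^4 - 4.785*k^3 - 2.9612*k^2 - 3.0162*k - 0.8624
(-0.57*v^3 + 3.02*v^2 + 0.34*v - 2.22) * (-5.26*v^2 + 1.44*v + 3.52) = 2.9982*v^5 - 16.706*v^4 + 0.554*v^3 + 22.7972*v^2 - 2.0*v - 7.8144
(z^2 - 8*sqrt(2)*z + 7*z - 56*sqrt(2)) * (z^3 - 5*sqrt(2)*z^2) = z^5 - 13*sqrt(2)*z^4 + 7*z^4 - 91*sqrt(2)*z^3 + 80*z^3 + 560*z^2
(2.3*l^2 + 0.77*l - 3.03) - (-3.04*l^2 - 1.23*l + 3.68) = 5.34*l^2 + 2.0*l - 6.71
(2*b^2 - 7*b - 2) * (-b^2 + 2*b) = -2*b^4 + 11*b^3 - 12*b^2 - 4*b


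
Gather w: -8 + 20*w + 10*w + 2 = 30*w - 6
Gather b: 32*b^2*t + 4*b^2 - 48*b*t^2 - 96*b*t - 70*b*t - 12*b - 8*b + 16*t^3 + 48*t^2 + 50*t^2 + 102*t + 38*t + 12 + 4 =b^2*(32*t + 4) + b*(-48*t^2 - 166*t - 20) + 16*t^3 + 98*t^2 + 140*t + 16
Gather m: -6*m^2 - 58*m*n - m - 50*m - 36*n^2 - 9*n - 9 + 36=-6*m^2 + m*(-58*n - 51) - 36*n^2 - 9*n + 27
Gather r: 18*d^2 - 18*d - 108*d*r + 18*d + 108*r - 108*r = 18*d^2 - 108*d*r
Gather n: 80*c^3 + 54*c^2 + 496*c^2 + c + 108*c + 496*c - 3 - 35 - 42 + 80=80*c^3 + 550*c^2 + 605*c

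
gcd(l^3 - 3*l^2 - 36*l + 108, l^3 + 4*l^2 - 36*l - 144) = l^2 - 36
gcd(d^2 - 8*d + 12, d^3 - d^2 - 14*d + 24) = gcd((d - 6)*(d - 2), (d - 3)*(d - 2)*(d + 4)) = d - 2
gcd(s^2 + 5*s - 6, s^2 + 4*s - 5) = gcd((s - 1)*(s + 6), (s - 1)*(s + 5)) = s - 1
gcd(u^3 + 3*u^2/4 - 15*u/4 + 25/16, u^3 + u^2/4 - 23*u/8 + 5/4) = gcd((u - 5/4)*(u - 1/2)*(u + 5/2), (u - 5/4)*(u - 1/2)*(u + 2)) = u^2 - 7*u/4 + 5/8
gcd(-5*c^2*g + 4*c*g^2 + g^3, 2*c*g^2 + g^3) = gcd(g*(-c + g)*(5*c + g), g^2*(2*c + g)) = g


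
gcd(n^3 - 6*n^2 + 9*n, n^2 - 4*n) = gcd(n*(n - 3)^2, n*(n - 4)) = n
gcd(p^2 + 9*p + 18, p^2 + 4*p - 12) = p + 6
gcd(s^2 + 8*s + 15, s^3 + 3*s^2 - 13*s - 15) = s + 5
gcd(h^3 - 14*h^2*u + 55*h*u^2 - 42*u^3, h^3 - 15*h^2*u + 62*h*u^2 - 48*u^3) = h^2 - 7*h*u + 6*u^2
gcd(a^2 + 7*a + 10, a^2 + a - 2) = a + 2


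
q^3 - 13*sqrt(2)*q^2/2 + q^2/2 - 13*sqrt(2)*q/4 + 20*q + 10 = (q + 1/2)*(q - 4*sqrt(2))*(q - 5*sqrt(2)/2)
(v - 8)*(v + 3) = v^2 - 5*v - 24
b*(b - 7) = b^2 - 7*b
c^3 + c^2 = c^2*(c + 1)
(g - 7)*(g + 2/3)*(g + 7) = g^3 + 2*g^2/3 - 49*g - 98/3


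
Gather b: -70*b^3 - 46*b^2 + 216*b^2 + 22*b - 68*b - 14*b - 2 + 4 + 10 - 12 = -70*b^3 + 170*b^2 - 60*b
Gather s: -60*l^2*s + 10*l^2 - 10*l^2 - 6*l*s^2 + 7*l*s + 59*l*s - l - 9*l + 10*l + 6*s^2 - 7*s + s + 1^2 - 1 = s^2*(6 - 6*l) + s*(-60*l^2 + 66*l - 6)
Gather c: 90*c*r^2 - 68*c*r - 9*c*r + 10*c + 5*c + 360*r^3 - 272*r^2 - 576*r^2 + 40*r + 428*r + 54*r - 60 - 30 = c*(90*r^2 - 77*r + 15) + 360*r^3 - 848*r^2 + 522*r - 90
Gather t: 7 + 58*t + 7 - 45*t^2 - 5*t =-45*t^2 + 53*t + 14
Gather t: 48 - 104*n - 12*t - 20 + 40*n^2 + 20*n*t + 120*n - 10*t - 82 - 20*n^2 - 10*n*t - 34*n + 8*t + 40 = 20*n^2 - 18*n + t*(10*n - 14) - 14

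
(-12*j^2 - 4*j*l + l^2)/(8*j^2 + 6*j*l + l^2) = (-6*j + l)/(4*j + l)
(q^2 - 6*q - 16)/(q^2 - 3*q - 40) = (q + 2)/(q + 5)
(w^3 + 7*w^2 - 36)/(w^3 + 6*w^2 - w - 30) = (w + 6)/(w + 5)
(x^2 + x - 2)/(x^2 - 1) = (x + 2)/(x + 1)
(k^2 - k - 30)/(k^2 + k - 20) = (k - 6)/(k - 4)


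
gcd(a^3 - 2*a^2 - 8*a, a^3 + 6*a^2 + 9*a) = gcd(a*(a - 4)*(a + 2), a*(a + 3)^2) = a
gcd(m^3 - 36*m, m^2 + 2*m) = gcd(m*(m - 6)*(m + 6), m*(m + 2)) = m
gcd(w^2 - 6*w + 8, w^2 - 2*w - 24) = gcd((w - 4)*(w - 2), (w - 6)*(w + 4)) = 1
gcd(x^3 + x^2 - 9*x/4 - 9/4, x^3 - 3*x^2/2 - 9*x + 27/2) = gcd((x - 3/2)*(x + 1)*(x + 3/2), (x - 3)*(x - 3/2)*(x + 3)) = x - 3/2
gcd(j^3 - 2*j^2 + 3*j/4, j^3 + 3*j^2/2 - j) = j^2 - j/2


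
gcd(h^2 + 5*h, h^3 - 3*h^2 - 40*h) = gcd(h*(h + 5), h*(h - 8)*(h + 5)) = h^2 + 5*h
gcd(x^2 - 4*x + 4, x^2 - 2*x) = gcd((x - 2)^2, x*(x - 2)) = x - 2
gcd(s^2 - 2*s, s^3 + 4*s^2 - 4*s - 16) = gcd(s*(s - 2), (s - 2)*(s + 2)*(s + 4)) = s - 2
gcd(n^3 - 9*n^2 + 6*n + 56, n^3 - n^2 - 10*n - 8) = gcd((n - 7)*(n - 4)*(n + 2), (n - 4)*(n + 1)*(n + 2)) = n^2 - 2*n - 8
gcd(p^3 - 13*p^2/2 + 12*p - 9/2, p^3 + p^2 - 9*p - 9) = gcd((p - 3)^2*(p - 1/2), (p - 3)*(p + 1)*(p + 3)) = p - 3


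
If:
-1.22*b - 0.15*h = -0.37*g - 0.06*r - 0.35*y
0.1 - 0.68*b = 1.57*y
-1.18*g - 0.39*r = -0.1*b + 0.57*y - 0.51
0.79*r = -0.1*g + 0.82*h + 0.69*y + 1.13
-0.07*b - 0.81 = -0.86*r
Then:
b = 0.14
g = 0.13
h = -0.45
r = 0.95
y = 0.00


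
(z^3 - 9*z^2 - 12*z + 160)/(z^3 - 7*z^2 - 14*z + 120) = (z - 8)/(z - 6)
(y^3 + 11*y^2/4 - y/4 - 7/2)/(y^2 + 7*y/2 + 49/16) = 4*(y^2 + y - 2)/(4*y + 7)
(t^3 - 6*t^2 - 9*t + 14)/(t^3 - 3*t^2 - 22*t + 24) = (t^2 - 5*t - 14)/(t^2 - 2*t - 24)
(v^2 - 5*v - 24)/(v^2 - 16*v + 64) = (v + 3)/(v - 8)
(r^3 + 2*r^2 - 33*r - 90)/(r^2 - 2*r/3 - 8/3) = 3*(-r^3 - 2*r^2 + 33*r + 90)/(-3*r^2 + 2*r + 8)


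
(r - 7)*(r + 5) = r^2 - 2*r - 35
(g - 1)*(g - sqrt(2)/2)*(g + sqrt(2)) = g^3 - g^2 + sqrt(2)*g^2/2 - g - sqrt(2)*g/2 + 1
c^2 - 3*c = c*(c - 3)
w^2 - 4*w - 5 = (w - 5)*(w + 1)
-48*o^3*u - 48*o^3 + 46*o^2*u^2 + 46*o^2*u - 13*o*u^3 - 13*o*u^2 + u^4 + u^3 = (-8*o + u)*(-3*o + u)*(-2*o + u)*(u + 1)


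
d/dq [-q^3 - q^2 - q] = -3*q^2 - 2*q - 1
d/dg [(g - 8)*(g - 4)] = 2*g - 12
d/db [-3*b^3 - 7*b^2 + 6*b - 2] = -9*b^2 - 14*b + 6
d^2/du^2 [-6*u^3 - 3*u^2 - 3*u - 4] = -36*u - 6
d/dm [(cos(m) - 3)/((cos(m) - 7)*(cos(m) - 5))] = (cos(m)^2 - 6*cos(m) + 1)*sin(m)/((cos(m) - 7)^2*(cos(m) - 5)^2)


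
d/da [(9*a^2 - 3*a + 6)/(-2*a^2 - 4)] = 3*(-a^2 - 8*a + 2)/(2*(a^4 + 4*a^2 + 4))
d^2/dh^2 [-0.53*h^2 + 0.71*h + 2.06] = -1.06000000000000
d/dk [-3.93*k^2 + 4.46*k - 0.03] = 4.46 - 7.86*k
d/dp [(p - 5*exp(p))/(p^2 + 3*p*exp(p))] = (-8*p^2*exp(p) - p^2 + 10*p*exp(p) + 15*exp(2*p))/(p^2*(p^2 + 6*p*exp(p) + 9*exp(2*p)))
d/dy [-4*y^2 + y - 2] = 1 - 8*y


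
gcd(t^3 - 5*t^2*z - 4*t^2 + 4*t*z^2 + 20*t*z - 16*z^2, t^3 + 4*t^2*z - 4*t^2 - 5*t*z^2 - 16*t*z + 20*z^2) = -t^2 + t*z + 4*t - 4*z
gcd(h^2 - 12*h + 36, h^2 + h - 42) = h - 6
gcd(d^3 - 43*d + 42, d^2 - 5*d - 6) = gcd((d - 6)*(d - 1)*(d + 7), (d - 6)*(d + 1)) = d - 6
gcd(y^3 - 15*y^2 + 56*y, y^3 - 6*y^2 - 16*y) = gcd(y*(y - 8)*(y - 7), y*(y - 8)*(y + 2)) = y^2 - 8*y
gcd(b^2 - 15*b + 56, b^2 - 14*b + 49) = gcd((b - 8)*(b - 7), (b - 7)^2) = b - 7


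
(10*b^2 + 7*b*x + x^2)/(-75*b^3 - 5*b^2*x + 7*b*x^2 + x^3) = (2*b + x)/(-15*b^2 + 2*b*x + x^2)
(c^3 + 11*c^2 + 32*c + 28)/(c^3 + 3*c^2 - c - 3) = (c^3 + 11*c^2 + 32*c + 28)/(c^3 + 3*c^2 - c - 3)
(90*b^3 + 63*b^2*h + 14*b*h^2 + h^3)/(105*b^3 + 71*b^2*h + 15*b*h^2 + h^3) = (6*b + h)/(7*b + h)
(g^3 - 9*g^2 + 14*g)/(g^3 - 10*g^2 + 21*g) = (g - 2)/(g - 3)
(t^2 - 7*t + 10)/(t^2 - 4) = (t - 5)/(t + 2)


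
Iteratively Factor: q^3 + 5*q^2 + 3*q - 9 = (q - 1)*(q^2 + 6*q + 9) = (q - 1)*(q + 3)*(q + 3)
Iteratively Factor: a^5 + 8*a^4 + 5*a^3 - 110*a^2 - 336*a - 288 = (a + 4)*(a^4 + 4*a^3 - 11*a^2 - 66*a - 72) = (a + 3)*(a + 4)*(a^3 + a^2 - 14*a - 24) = (a + 3)^2*(a + 4)*(a^2 - 2*a - 8) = (a + 2)*(a + 3)^2*(a + 4)*(a - 4)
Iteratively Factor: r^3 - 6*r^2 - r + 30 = (r - 3)*(r^2 - 3*r - 10) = (r - 5)*(r - 3)*(r + 2)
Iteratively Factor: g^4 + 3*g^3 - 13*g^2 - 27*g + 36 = (g + 3)*(g^3 - 13*g + 12) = (g + 3)*(g + 4)*(g^2 - 4*g + 3) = (g - 3)*(g + 3)*(g + 4)*(g - 1)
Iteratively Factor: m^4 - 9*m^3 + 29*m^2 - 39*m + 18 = (m - 3)*(m^3 - 6*m^2 + 11*m - 6) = (m - 3)*(m - 1)*(m^2 - 5*m + 6) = (m - 3)*(m - 2)*(m - 1)*(m - 3)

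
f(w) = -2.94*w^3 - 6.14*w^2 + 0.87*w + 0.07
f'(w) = -8.82*w^2 - 12.28*w + 0.87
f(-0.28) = -0.59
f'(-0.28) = 3.62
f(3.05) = -137.81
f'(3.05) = -118.63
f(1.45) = -20.54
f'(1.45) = -35.48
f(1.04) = -8.97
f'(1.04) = -21.44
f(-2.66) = 9.65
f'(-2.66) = -28.87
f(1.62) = -27.13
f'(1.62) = -42.17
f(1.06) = -9.41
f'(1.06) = -22.06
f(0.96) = -7.35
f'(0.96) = -19.05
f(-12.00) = 4185.79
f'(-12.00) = -1121.85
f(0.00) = 0.07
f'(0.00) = 0.87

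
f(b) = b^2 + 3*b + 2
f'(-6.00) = -9.00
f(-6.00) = 20.00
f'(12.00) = 27.00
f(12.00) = 182.00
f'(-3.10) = -3.20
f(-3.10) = 2.31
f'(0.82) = 4.64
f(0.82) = 5.13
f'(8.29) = 19.58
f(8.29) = 95.59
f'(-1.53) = -0.06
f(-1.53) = -0.25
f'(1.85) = 6.70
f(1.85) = 10.97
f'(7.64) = 18.28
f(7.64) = 83.29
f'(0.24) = 3.48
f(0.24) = 2.78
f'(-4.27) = -5.54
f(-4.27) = 7.42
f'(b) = 2*b + 3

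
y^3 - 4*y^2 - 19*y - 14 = (y - 7)*(y + 1)*(y + 2)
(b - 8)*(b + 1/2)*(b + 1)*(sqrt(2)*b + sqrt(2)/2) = sqrt(2)*b^4 - 6*sqrt(2)*b^3 - 59*sqrt(2)*b^2/4 - 39*sqrt(2)*b/4 - 2*sqrt(2)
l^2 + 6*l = l*(l + 6)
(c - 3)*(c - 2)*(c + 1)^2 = c^4 - 3*c^3 - 3*c^2 + 7*c + 6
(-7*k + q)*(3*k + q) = -21*k^2 - 4*k*q + q^2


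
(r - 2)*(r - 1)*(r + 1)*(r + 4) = r^4 + 2*r^3 - 9*r^2 - 2*r + 8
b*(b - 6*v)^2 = b^3 - 12*b^2*v + 36*b*v^2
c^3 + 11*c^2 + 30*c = c*(c + 5)*(c + 6)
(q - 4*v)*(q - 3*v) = q^2 - 7*q*v + 12*v^2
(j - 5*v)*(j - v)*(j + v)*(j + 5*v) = j^4 - 26*j^2*v^2 + 25*v^4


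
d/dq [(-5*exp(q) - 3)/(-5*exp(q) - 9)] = 30*exp(q)/(5*exp(q) + 9)^2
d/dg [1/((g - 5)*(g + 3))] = 2*(1 - g)/(g^4 - 4*g^3 - 26*g^2 + 60*g + 225)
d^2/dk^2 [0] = 0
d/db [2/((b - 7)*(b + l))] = 2*((7 - b)*(b + l) - (b - 7)^2)/((b - 7)^3*(b + l)^2)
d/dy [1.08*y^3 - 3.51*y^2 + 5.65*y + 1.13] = 3.24*y^2 - 7.02*y + 5.65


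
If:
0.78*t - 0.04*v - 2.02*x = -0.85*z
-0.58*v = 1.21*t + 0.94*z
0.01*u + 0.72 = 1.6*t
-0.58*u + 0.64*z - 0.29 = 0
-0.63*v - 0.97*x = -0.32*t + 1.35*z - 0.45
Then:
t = 0.46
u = 0.94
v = -3.07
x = 0.79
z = 1.31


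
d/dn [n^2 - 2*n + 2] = 2*n - 2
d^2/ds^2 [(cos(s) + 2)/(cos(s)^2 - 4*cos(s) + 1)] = 2*(9*(1 - cos(2*s))^2*cos(s) + 12*(1 - cos(2*s))^2 + 154*cos(s) + 80*cos(2*s) - 24*cos(3*s) - 2*cos(5*s) - 240)/(8*cos(s) - cos(2*s) - 3)^3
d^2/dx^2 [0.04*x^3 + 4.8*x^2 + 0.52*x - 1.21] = 0.24*x + 9.6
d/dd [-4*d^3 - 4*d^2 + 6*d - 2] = -12*d^2 - 8*d + 6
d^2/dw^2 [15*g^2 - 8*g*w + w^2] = 2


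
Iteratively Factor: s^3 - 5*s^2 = (s)*(s^2 - 5*s) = s^2*(s - 5)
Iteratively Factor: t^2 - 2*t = (t - 2)*(t)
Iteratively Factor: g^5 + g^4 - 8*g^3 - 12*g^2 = (g - 3)*(g^4 + 4*g^3 + 4*g^2) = (g - 3)*(g + 2)*(g^3 + 2*g^2) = (g - 3)*(g + 2)^2*(g^2) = g*(g - 3)*(g + 2)^2*(g)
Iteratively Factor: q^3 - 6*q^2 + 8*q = (q)*(q^2 - 6*q + 8) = q*(q - 4)*(q - 2)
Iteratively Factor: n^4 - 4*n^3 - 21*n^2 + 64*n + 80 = (n + 1)*(n^3 - 5*n^2 - 16*n + 80) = (n - 5)*(n + 1)*(n^2 - 16) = (n - 5)*(n + 1)*(n + 4)*(n - 4)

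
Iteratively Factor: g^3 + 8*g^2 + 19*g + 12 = (g + 4)*(g^2 + 4*g + 3) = (g + 1)*(g + 4)*(g + 3)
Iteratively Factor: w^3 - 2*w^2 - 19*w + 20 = (w + 4)*(w^2 - 6*w + 5) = (w - 5)*(w + 4)*(w - 1)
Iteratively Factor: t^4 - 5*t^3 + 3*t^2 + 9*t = (t - 3)*(t^3 - 2*t^2 - 3*t) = t*(t - 3)*(t^2 - 2*t - 3) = t*(t - 3)^2*(t + 1)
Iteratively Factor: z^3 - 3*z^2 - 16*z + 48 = (z - 3)*(z^2 - 16) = (z - 4)*(z - 3)*(z + 4)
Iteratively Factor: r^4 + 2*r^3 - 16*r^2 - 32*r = (r + 2)*(r^3 - 16*r) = (r + 2)*(r + 4)*(r^2 - 4*r) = r*(r + 2)*(r + 4)*(r - 4)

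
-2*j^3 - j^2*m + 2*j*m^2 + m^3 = (-j + m)*(j + m)*(2*j + m)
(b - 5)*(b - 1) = b^2 - 6*b + 5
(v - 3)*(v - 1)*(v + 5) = v^3 + v^2 - 17*v + 15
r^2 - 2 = (r - sqrt(2))*(r + sqrt(2))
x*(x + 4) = x^2 + 4*x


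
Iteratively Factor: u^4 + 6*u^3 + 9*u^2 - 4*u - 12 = (u + 2)*(u^3 + 4*u^2 + u - 6) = (u + 2)^2*(u^2 + 2*u - 3) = (u - 1)*(u + 2)^2*(u + 3)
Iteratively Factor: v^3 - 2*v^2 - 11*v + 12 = (v + 3)*(v^2 - 5*v + 4) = (v - 1)*(v + 3)*(v - 4)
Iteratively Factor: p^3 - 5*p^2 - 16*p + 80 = (p + 4)*(p^2 - 9*p + 20) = (p - 5)*(p + 4)*(p - 4)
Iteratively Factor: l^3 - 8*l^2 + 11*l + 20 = (l - 4)*(l^2 - 4*l - 5) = (l - 4)*(l + 1)*(l - 5)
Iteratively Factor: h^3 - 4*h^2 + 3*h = (h)*(h^2 - 4*h + 3) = h*(h - 3)*(h - 1)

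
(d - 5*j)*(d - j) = d^2 - 6*d*j + 5*j^2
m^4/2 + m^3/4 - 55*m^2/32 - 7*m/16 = m*(m/2 + 1)*(m - 7/4)*(m + 1/4)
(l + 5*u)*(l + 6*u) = l^2 + 11*l*u + 30*u^2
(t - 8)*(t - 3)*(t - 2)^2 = t^4 - 15*t^3 + 72*t^2 - 140*t + 96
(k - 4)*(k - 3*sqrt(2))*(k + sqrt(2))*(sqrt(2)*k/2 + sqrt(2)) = sqrt(2)*k^4/2 - 2*k^3 - sqrt(2)*k^3 - 7*sqrt(2)*k^2 + 4*k^2 + 6*sqrt(2)*k + 16*k + 24*sqrt(2)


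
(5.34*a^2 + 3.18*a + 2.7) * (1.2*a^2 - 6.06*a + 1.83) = 6.408*a^4 - 28.5444*a^3 - 6.2586*a^2 - 10.5426*a + 4.941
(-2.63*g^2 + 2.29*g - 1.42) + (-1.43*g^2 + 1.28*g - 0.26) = -4.06*g^2 + 3.57*g - 1.68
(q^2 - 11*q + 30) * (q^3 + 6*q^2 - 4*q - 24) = q^5 - 5*q^4 - 40*q^3 + 200*q^2 + 144*q - 720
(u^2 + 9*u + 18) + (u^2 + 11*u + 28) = 2*u^2 + 20*u + 46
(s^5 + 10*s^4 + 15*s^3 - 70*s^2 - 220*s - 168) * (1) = s^5 + 10*s^4 + 15*s^3 - 70*s^2 - 220*s - 168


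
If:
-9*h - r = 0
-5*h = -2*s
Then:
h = 2*s/5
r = -18*s/5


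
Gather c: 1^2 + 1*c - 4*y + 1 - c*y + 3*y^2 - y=c*(1 - y) + 3*y^2 - 5*y + 2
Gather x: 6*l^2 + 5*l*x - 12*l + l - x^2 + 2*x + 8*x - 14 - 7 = 6*l^2 - 11*l - x^2 + x*(5*l + 10) - 21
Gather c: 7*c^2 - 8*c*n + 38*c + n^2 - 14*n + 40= 7*c^2 + c*(38 - 8*n) + n^2 - 14*n + 40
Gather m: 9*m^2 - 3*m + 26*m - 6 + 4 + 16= 9*m^2 + 23*m + 14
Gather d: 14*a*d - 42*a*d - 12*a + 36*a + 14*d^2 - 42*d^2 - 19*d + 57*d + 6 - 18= 24*a - 28*d^2 + d*(38 - 28*a) - 12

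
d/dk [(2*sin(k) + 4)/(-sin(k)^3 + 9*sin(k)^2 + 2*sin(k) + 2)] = 2*(2*sin(k)^3 - 3*sin(k)^2 - 36*sin(k) - 2)*cos(k)/(sin(k)^3 - 9*sin(k)^2 - 2*sin(k) - 2)^2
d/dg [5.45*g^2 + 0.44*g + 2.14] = 10.9*g + 0.44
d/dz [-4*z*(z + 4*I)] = -8*z - 16*I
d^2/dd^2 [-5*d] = 0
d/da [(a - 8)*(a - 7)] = 2*a - 15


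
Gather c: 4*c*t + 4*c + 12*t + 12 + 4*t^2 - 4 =c*(4*t + 4) + 4*t^2 + 12*t + 8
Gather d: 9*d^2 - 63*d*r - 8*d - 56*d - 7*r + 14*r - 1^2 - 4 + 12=9*d^2 + d*(-63*r - 64) + 7*r + 7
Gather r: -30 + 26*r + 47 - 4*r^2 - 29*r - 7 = -4*r^2 - 3*r + 10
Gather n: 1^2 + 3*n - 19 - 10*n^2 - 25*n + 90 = -10*n^2 - 22*n + 72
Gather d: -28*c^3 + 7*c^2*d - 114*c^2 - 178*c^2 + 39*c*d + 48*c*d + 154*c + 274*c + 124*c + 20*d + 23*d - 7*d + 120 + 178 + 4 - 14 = -28*c^3 - 292*c^2 + 552*c + d*(7*c^2 + 87*c + 36) + 288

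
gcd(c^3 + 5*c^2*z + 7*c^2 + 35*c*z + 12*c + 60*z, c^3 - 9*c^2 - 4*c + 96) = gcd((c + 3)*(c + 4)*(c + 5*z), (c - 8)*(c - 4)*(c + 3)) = c + 3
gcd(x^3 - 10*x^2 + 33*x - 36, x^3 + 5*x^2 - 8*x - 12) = 1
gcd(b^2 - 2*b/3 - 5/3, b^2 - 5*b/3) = b - 5/3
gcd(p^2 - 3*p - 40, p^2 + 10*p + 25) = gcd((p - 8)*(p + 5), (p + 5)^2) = p + 5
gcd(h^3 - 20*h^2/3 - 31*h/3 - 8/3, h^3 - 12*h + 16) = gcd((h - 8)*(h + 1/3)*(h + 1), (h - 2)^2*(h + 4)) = 1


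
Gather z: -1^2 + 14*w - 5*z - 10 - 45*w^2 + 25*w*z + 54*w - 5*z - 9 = -45*w^2 + 68*w + z*(25*w - 10) - 20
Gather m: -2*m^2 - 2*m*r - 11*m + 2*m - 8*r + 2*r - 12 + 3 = -2*m^2 + m*(-2*r - 9) - 6*r - 9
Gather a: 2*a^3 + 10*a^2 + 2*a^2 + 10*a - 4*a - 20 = 2*a^3 + 12*a^2 + 6*a - 20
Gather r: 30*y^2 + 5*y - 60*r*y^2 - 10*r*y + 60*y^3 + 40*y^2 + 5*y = r*(-60*y^2 - 10*y) + 60*y^3 + 70*y^2 + 10*y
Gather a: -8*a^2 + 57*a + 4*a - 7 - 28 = -8*a^2 + 61*a - 35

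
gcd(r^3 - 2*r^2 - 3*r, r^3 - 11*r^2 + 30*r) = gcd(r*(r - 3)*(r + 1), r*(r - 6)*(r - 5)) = r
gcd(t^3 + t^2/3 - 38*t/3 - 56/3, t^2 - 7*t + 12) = t - 4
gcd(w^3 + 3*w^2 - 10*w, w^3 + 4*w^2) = w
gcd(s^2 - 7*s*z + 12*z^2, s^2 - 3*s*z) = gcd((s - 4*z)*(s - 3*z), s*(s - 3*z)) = -s + 3*z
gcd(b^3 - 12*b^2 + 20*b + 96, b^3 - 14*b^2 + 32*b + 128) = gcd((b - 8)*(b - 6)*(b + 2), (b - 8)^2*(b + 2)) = b^2 - 6*b - 16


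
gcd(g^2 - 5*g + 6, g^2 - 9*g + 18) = g - 3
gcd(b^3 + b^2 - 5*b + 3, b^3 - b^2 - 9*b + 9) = b^2 + 2*b - 3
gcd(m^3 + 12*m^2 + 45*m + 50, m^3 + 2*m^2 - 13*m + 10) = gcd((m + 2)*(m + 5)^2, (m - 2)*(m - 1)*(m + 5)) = m + 5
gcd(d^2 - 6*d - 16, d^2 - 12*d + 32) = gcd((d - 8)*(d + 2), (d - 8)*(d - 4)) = d - 8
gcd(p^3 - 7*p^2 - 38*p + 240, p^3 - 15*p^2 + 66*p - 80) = p^2 - 13*p + 40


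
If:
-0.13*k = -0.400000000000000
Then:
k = 3.08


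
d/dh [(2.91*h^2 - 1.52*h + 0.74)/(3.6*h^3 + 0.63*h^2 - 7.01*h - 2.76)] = (-10.476*h^4 + 10.944*h^3 - 27.4335*h^2 - 16.9956*h + 9.3826)/(12.96*h^6 + 4.536*h^5 - 50.0751*h^4 - 28.7046*h^3 + 45.6625*h^2 + 38.6952*h + 7.6176)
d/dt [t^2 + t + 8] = 2*t + 1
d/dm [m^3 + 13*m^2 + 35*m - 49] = 3*m^2 + 26*m + 35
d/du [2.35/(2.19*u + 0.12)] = -5.1465/(2.19*u + 0.12)^2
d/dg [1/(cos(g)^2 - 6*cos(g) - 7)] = 2*(cos(g) - 3)*sin(g)/(sin(g)^2 + 6*cos(g) + 6)^2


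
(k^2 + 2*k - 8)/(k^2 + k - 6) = (k + 4)/(k + 3)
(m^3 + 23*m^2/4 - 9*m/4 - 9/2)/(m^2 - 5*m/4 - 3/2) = (m^2 + 5*m - 6)/(m - 2)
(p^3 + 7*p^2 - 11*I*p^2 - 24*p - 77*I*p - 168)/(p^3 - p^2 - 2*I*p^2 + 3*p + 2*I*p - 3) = (p^2 + p*(7 - 8*I) - 56*I)/(p^2 + p*(-1 + I) - I)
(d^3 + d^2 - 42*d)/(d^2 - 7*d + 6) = d*(d + 7)/(d - 1)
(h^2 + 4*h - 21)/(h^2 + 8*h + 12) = (h^2 + 4*h - 21)/(h^2 + 8*h + 12)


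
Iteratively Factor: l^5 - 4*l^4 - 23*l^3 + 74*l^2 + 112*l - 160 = (l - 5)*(l^4 + l^3 - 18*l^2 - 16*l + 32) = (l - 5)*(l + 2)*(l^3 - l^2 - 16*l + 16) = (l - 5)*(l - 1)*(l + 2)*(l^2 - 16) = (l - 5)*(l - 1)*(l + 2)*(l + 4)*(l - 4)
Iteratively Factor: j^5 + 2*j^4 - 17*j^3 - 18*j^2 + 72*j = (j + 4)*(j^4 - 2*j^3 - 9*j^2 + 18*j) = (j + 3)*(j + 4)*(j^3 - 5*j^2 + 6*j) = (j - 3)*(j + 3)*(j + 4)*(j^2 - 2*j) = (j - 3)*(j - 2)*(j + 3)*(j + 4)*(j)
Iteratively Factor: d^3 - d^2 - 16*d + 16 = (d + 4)*(d^2 - 5*d + 4) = (d - 4)*(d + 4)*(d - 1)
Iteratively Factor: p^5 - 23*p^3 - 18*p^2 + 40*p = (p - 1)*(p^4 + p^3 - 22*p^2 - 40*p) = (p - 1)*(p + 4)*(p^3 - 3*p^2 - 10*p) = (p - 1)*(p + 2)*(p + 4)*(p^2 - 5*p) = p*(p - 1)*(p + 2)*(p + 4)*(p - 5)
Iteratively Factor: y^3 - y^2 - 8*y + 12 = (y - 2)*(y^2 + y - 6) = (y - 2)*(y + 3)*(y - 2)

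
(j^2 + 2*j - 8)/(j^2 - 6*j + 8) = (j + 4)/(j - 4)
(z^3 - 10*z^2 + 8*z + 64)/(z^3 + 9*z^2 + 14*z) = (z^2 - 12*z + 32)/(z*(z + 7))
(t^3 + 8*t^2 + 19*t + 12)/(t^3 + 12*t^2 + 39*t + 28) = (t + 3)/(t + 7)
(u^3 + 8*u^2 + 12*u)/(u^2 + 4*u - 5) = u*(u^2 + 8*u + 12)/(u^2 + 4*u - 5)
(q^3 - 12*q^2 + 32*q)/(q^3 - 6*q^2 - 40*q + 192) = q/(q + 6)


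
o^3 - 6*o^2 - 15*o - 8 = (o - 8)*(o + 1)^2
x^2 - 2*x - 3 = (x - 3)*(x + 1)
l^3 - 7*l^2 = l^2*(l - 7)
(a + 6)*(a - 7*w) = a^2 - 7*a*w + 6*a - 42*w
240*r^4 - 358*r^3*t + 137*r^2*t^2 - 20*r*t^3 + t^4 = (-8*r + t)*(-6*r + t)*(-5*r + t)*(-r + t)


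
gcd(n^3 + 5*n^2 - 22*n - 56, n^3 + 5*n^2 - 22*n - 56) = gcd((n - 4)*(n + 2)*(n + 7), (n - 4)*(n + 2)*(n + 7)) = n^3 + 5*n^2 - 22*n - 56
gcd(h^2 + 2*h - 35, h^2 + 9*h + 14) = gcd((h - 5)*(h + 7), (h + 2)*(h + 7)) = h + 7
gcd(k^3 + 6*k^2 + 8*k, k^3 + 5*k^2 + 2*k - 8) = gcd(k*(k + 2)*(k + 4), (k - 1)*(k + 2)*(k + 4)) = k^2 + 6*k + 8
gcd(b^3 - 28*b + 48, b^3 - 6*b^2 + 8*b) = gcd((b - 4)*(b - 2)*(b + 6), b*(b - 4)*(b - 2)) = b^2 - 6*b + 8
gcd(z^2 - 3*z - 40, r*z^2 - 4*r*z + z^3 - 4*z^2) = 1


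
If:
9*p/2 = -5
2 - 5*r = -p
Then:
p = -10/9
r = 8/45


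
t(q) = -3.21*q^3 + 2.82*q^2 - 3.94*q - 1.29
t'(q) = -9.63*q^2 + 5.64*q - 3.94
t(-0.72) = 4.21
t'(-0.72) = -12.99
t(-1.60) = 25.38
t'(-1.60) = -37.62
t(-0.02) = -1.21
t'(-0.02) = -4.06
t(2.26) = -32.84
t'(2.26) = -40.38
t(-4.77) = 430.05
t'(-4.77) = -249.95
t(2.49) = -43.17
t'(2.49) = -49.60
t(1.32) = -8.96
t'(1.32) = -13.27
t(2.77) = -58.79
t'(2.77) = -62.21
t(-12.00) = 5998.95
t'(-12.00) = -1458.34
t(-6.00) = 817.23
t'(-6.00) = -384.46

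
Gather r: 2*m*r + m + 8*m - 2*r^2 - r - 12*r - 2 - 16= 9*m - 2*r^2 + r*(2*m - 13) - 18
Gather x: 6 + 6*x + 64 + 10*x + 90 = 16*x + 160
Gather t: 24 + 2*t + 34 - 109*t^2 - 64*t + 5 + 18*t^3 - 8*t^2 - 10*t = 18*t^3 - 117*t^2 - 72*t + 63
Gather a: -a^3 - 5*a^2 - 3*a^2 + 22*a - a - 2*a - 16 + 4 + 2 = -a^3 - 8*a^2 + 19*a - 10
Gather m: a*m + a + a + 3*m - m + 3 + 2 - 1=2*a + m*(a + 2) + 4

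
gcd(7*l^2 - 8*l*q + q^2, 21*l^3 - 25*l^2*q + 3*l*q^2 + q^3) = -l + q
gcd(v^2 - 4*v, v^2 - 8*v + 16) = v - 4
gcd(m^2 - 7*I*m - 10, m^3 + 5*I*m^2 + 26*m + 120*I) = m - 5*I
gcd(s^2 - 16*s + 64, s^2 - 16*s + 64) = s^2 - 16*s + 64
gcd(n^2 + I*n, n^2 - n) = n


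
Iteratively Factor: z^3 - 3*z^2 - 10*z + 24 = (z - 2)*(z^2 - z - 12) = (z - 2)*(z + 3)*(z - 4)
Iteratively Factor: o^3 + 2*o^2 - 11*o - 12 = (o + 4)*(o^2 - 2*o - 3) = (o + 1)*(o + 4)*(o - 3)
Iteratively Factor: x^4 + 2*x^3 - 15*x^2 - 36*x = (x)*(x^3 + 2*x^2 - 15*x - 36) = x*(x - 4)*(x^2 + 6*x + 9) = x*(x - 4)*(x + 3)*(x + 3)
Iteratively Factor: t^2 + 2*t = (t + 2)*(t)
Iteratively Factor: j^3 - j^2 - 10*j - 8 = (j - 4)*(j^2 + 3*j + 2) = (j - 4)*(j + 2)*(j + 1)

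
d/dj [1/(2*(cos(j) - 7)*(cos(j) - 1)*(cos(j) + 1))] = (-3 - 14*cos(j)/sin(j)^2 + 2/sin(j)^2)/(2*(cos(j) - 7)^2*sin(j))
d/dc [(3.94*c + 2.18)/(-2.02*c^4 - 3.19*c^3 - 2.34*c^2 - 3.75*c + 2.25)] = (23.8764*c^4 + 42.7516*c^3 + 30.0822*c^2 + 10.2024*c + 17.04)/(4.0804*c^8 + 12.8876*c^7 + 19.6297*c^6 + 30.0792*c^5 + 20.3106*c^4 + 3.195*c^3 + 3.5325*c^2 - 16.875*c + 5.0625)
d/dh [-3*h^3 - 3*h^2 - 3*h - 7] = -9*h^2 - 6*h - 3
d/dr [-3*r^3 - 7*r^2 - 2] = r*(-9*r - 14)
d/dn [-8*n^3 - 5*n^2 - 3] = 2*n*(-12*n - 5)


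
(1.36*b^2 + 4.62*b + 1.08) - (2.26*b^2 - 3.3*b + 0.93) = -0.9*b^2 + 7.92*b + 0.15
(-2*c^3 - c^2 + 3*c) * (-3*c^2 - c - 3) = 6*c^5 + 5*c^4 - 2*c^3 - 9*c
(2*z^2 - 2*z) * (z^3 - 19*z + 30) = 2*z^5 - 2*z^4 - 38*z^3 + 98*z^2 - 60*z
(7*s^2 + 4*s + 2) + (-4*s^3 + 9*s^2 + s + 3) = -4*s^3 + 16*s^2 + 5*s + 5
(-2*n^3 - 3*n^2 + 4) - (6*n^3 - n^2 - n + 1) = -8*n^3 - 2*n^2 + n + 3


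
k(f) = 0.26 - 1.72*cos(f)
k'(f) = 1.72*sin(f)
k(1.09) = -0.54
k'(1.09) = 1.52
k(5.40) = -0.83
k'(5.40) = -1.33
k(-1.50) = 0.14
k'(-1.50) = -1.72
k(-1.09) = -0.54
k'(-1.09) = -1.52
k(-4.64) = 0.38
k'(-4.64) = 1.72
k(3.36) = 1.94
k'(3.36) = -0.37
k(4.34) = 0.89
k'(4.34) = -1.60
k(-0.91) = -0.80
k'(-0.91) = -1.36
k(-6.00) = -1.39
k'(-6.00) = 0.48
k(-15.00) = 1.57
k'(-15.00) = -1.12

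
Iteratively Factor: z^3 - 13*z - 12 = (z + 1)*(z^2 - z - 12) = (z + 1)*(z + 3)*(z - 4)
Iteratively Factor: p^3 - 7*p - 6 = (p + 1)*(p^2 - p - 6) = (p - 3)*(p + 1)*(p + 2)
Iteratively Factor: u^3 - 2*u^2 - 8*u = (u - 4)*(u^2 + 2*u) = u*(u - 4)*(u + 2)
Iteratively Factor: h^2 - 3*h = (h)*(h - 3)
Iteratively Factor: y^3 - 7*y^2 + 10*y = (y)*(y^2 - 7*y + 10) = y*(y - 2)*(y - 5)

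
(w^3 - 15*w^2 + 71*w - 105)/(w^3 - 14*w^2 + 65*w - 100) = (w^2 - 10*w + 21)/(w^2 - 9*w + 20)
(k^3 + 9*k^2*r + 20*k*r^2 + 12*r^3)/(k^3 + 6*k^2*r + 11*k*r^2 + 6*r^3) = (k + 6*r)/(k + 3*r)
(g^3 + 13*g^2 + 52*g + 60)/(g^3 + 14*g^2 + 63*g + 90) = (g + 2)/(g + 3)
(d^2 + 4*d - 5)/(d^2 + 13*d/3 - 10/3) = 3*(d - 1)/(3*d - 2)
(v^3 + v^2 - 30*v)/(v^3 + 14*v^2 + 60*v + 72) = v*(v - 5)/(v^2 + 8*v + 12)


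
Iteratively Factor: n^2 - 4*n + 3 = (n - 1)*(n - 3)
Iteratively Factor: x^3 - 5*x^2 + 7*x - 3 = (x - 1)*(x^2 - 4*x + 3) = (x - 3)*(x - 1)*(x - 1)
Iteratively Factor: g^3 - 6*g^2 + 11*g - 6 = (g - 3)*(g^2 - 3*g + 2) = (g - 3)*(g - 1)*(g - 2)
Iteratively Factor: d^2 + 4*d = (d)*(d + 4)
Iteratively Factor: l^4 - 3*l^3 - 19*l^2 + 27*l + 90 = (l + 3)*(l^3 - 6*l^2 - l + 30) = (l + 2)*(l + 3)*(l^2 - 8*l + 15) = (l - 3)*(l + 2)*(l + 3)*(l - 5)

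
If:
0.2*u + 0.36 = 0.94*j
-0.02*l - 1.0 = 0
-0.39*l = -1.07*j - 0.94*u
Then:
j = -3.24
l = -50.00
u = -17.05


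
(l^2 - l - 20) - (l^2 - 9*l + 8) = 8*l - 28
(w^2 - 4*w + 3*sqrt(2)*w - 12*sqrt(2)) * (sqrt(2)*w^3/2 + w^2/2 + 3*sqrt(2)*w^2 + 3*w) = sqrt(2)*w^5/2 + sqrt(2)*w^4 + 7*w^4/2 - 21*sqrt(2)*w^3/2 + 7*w^3 - 84*w^2 + 3*sqrt(2)*w^2 - 36*sqrt(2)*w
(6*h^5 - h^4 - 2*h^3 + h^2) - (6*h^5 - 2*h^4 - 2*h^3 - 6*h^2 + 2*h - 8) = h^4 + 7*h^2 - 2*h + 8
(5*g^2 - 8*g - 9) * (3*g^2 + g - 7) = 15*g^4 - 19*g^3 - 70*g^2 + 47*g + 63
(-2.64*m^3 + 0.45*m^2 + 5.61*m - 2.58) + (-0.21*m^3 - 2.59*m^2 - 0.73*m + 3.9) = -2.85*m^3 - 2.14*m^2 + 4.88*m + 1.32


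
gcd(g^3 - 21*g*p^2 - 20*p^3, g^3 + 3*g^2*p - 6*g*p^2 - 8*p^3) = g^2 + 5*g*p + 4*p^2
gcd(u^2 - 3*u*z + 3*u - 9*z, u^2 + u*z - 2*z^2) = 1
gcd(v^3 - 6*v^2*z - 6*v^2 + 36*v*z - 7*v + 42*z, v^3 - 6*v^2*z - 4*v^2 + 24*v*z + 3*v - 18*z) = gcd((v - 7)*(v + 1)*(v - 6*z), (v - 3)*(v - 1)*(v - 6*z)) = -v + 6*z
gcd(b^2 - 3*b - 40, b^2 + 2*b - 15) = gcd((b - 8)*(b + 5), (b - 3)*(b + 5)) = b + 5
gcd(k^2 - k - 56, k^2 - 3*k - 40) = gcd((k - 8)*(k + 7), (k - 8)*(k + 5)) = k - 8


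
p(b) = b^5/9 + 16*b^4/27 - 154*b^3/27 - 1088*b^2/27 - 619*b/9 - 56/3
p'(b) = 5*b^4/9 + 64*b^3/27 - 154*b^2/9 - 2176*b/27 - 619/9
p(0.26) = -39.37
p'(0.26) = -90.84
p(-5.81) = 78.96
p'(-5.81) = -9.98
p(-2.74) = 0.83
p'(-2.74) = 6.14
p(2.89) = -627.93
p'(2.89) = -348.63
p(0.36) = -48.90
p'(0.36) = -99.89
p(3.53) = -861.55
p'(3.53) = -375.96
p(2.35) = -450.82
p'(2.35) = -304.96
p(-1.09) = 16.48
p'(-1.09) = -3.55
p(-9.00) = -1178.67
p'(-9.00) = 1187.56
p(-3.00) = 0.00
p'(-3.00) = 0.00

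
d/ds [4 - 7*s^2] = -14*s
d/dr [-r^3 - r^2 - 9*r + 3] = -3*r^2 - 2*r - 9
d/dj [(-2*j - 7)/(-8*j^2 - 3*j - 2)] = (16*j^2 + 6*j - (2*j + 7)*(16*j + 3) + 4)/(8*j^2 + 3*j + 2)^2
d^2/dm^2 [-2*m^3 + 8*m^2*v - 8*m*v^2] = -12*m + 16*v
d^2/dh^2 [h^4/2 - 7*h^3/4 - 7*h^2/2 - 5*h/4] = 6*h^2 - 21*h/2 - 7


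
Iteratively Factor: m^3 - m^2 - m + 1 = (m - 1)*(m^2 - 1) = (m - 1)*(m + 1)*(m - 1)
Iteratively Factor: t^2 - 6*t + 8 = (t - 4)*(t - 2)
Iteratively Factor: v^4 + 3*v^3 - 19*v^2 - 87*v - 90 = (v - 5)*(v^3 + 8*v^2 + 21*v + 18) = (v - 5)*(v + 3)*(v^2 + 5*v + 6) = (v - 5)*(v + 2)*(v + 3)*(v + 3)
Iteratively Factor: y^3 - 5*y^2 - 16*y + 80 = (y - 5)*(y^2 - 16) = (y - 5)*(y + 4)*(y - 4)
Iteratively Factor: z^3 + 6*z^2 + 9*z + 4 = (z + 1)*(z^2 + 5*z + 4) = (z + 1)^2*(z + 4)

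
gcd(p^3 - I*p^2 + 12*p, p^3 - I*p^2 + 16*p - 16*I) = p - 4*I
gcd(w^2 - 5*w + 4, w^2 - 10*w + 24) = w - 4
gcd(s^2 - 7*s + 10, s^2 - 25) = s - 5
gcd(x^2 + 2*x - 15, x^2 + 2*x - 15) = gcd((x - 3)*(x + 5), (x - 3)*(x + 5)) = x^2 + 2*x - 15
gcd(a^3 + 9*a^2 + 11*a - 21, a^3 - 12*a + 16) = 1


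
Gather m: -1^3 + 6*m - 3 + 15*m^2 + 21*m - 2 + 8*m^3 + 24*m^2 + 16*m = 8*m^3 + 39*m^2 + 43*m - 6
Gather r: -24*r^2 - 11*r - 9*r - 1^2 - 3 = -24*r^2 - 20*r - 4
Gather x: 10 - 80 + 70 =0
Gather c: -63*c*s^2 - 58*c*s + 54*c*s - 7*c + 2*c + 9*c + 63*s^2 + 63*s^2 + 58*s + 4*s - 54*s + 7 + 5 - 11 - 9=c*(-63*s^2 - 4*s + 4) + 126*s^2 + 8*s - 8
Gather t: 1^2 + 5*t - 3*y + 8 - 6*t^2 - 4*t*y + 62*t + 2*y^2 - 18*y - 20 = -6*t^2 + t*(67 - 4*y) + 2*y^2 - 21*y - 11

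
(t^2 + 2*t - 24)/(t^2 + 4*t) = (t^2 + 2*t - 24)/(t*(t + 4))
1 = 1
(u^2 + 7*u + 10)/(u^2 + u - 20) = (u + 2)/(u - 4)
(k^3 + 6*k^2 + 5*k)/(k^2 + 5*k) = k + 1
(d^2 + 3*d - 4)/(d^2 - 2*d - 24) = (d - 1)/(d - 6)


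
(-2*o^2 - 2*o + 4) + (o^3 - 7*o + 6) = o^3 - 2*o^2 - 9*o + 10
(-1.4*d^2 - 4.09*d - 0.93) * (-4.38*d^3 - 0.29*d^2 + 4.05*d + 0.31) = 6.132*d^5 + 18.3202*d^4 - 0.410499999999999*d^3 - 16.7288*d^2 - 5.0344*d - 0.2883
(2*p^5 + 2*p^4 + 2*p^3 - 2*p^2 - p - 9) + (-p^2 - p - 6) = 2*p^5 + 2*p^4 + 2*p^3 - 3*p^2 - 2*p - 15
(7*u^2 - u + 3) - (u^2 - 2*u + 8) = 6*u^2 + u - 5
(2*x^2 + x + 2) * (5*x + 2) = 10*x^3 + 9*x^2 + 12*x + 4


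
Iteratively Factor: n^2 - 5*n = (n)*(n - 5)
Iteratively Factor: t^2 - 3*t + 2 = (t - 1)*(t - 2)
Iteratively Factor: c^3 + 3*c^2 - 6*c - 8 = (c - 2)*(c^2 + 5*c + 4) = (c - 2)*(c + 1)*(c + 4)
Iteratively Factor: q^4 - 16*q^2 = (q)*(q^3 - 16*q) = q*(q + 4)*(q^2 - 4*q) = q^2*(q + 4)*(q - 4)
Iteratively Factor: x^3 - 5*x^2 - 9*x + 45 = (x - 3)*(x^2 - 2*x - 15) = (x - 5)*(x - 3)*(x + 3)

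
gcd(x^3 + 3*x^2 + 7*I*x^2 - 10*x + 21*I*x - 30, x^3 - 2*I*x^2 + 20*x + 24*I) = x + 2*I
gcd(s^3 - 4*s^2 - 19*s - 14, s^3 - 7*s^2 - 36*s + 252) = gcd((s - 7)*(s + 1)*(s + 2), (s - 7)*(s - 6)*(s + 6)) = s - 7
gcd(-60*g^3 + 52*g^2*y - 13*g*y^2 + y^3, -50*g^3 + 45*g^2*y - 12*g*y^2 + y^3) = 10*g^2 - 7*g*y + y^2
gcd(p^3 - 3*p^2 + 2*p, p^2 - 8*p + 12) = p - 2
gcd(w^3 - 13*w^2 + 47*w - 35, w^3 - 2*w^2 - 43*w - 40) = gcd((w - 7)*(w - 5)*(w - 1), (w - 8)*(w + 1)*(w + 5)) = 1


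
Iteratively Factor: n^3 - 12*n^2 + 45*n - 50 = (n - 5)*(n^2 - 7*n + 10) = (n - 5)*(n - 2)*(n - 5)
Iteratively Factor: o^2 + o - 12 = (o + 4)*(o - 3)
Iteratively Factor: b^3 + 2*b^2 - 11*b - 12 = (b - 3)*(b^2 + 5*b + 4) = (b - 3)*(b + 4)*(b + 1)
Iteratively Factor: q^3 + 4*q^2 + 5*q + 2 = (q + 1)*(q^2 + 3*q + 2) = (q + 1)^2*(q + 2)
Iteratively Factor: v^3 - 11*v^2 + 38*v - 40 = (v - 4)*(v^2 - 7*v + 10) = (v - 5)*(v - 4)*(v - 2)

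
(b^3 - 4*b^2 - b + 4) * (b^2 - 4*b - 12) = b^5 - 8*b^4 + 3*b^3 + 56*b^2 - 4*b - 48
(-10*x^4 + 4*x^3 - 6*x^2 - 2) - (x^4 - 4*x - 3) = -11*x^4 + 4*x^3 - 6*x^2 + 4*x + 1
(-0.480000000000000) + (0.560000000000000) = 0.0800000000000001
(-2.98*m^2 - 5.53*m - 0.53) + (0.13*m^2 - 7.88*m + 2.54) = -2.85*m^2 - 13.41*m + 2.01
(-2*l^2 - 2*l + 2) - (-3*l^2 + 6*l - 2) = l^2 - 8*l + 4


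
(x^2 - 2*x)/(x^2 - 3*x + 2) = x/(x - 1)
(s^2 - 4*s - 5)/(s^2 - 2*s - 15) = (s + 1)/(s + 3)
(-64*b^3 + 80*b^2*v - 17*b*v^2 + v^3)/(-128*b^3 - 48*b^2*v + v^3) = (8*b^2 - 9*b*v + v^2)/(16*b^2 + 8*b*v + v^2)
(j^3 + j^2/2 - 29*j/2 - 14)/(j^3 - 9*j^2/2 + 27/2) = (2*j^3 + j^2 - 29*j - 28)/(2*j^3 - 9*j^2 + 27)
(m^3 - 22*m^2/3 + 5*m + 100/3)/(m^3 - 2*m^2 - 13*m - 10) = (3*m^2 - 7*m - 20)/(3*(m^2 + 3*m + 2))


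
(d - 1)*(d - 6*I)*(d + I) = d^3 - d^2 - 5*I*d^2 + 6*d + 5*I*d - 6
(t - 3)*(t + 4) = t^2 + t - 12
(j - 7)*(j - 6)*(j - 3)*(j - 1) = j^4 - 17*j^3 + 97*j^2 - 207*j + 126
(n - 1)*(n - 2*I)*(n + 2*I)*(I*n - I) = I*n^4 - 2*I*n^3 + 5*I*n^2 - 8*I*n + 4*I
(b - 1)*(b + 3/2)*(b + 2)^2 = b^4 + 9*b^3/2 + 9*b^2/2 - 4*b - 6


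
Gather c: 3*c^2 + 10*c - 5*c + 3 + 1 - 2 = 3*c^2 + 5*c + 2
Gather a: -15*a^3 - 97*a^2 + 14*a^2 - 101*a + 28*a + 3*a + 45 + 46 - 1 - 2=-15*a^3 - 83*a^2 - 70*a + 88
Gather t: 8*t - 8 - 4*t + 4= 4*t - 4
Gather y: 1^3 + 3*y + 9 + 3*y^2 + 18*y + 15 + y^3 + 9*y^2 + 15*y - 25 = y^3 + 12*y^2 + 36*y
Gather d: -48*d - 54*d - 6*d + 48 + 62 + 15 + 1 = 126 - 108*d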